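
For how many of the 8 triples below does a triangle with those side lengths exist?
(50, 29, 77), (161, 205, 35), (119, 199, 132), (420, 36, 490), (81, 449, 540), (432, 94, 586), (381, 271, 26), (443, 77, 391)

(29,50,77): 29+50 > 77 → valid
(35,161,205): 35+161 ≤ 205 → not valid
(119,132,199): 119+132 > 199 → valid
(36,420,490): 36+420 ≤ 490 → not valid
(81,449,540): 81+449 ≤ 540 → not valid
(94,432,586): 94+432 ≤ 586 → not valid
(26,271,381): 26+271 ≤ 381 → not valid
(77,391,443): 77+391 > 443 → valid
3 of the 8 triples form a triangle.

3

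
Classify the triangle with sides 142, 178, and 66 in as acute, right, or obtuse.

Compare the square of the longest side to the sum of squares of the other two: 66² + 142² = 24520 < 31684 = 178².

obtuse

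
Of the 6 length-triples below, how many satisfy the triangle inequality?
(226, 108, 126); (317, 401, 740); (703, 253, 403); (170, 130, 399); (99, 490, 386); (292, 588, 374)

(108,126,226): 108+126 > 226 → valid
(317,401,740): 317+401 ≤ 740 → not valid
(253,403,703): 253+403 ≤ 703 → not valid
(130,170,399): 130+170 ≤ 399 → not valid
(99,386,490): 99+386 ≤ 490 → not valid
(292,374,588): 292+374 > 588 → valid
2 of the 6 triples form a triangle.

2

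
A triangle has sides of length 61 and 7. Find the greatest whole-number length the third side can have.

The third side must be strictly less than 61 + 7 = 68.
The largest integer below 68 is 67.

67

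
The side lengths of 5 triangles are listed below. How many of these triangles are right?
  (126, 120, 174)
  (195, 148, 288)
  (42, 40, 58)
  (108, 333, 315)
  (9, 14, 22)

3

(126,120,174): 120²+126² = 30276 = 174² → right
(195,148,288): 148²+195² = 59929 < 82944 = 288² → obtuse
(42,40,58): 40²+42² = 3364 = 58² → right
(108,333,315): 108²+315² = 110889 = 333² → right
(9,14,22): 9²+14² = 277 < 484 = 22² → obtuse
3 of the 5 are right.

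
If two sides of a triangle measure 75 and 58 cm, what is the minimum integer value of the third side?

18

The third side must be strictly greater than |75 − 58| = 17.
The smallest integer above 17 is 18.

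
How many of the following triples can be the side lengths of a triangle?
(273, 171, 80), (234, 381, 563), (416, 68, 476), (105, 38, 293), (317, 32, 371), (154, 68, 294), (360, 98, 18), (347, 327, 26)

3

(80,171,273): 80+171 ≤ 273 → not valid
(234,381,563): 234+381 > 563 → valid
(68,416,476): 68+416 > 476 → valid
(38,105,293): 38+105 ≤ 293 → not valid
(32,317,371): 32+317 ≤ 371 → not valid
(68,154,294): 68+154 ≤ 294 → not valid
(18,98,360): 18+98 ≤ 360 → not valid
(26,327,347): 26+327 > 347 → valid
3 of the 8 triples form a triangle.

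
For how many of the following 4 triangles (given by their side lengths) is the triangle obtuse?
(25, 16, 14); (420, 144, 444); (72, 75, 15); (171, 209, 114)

3

(25,16,14): 14²+16² = 452 < 625 = 25² → obtuse
(420,144,444): 144²+420² = 197136 = 444² → right
(72,75,15): 15²+72² = 5409 < 5625 = 75² → obtuse
(171,209,114): 114²+171² = 42237 < 43681 = 209² → obtuse
3 of the 4 are obtuse.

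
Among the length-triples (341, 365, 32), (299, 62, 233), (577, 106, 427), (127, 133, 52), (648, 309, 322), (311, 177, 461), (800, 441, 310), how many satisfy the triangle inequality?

(32,341,365): 32+341 > 365 → valid
(62,233,299): 62+233 ≤ 299 → not valid
(106,427,577): 106+427 ≤ 577 → not valid
(52,127,133): 52+127 > 133 → valid
(309,322,648): 309+322 ≤ 648 → not valid
(177,311,461): 177+311 > 461 → valid
(310,441,800): 310+441 ≤ 800 → not valid
3 of the 7 triples form a triangle.

3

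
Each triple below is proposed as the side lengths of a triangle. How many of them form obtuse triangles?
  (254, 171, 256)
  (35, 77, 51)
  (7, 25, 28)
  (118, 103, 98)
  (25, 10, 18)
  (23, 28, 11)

4

(254,171,256): 171²+254² = 93757 > 65536 = 256² → acute
(35,77,51): 35²+51² = 3826 < 5929 = 77² → obtuse
(7,25,28): 7²+25² = 674 < 784 = 28² → obtuse
(118,103,98): 98²+103² = 20213 > 13924 = 118² → acute
(25,10,18): 10²+18² = 424 < 625 = 25² → obtuse
(23,28,11): 11²+23² = 650 < 784 = 28² → obtuse
4 of the 6 are obtuse.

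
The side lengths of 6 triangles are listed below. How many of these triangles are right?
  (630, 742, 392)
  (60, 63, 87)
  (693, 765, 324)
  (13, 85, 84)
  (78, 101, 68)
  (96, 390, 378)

(630,742,392): 392²+630² = 550564 = 742² → right
(60,63,87): 60²+63² = 7569 = 87² → right
(693,765,324): 324²+693² = 585225 = 765² → right
(13,85,84): 13²+84² = 7225 = 85² → right
(78,101,68): 68²+78² = 10708 > 10201 = 101² → acute
(96,390,378): 96²+378² = 152100 = 390² → right
5 of the 6 are right.

5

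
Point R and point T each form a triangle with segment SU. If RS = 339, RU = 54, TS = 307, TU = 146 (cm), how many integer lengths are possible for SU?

From triangle RSU: 285 < SU < 393.
From triangle TSU: 161 < SU < 453.
Intersection: 285 < SU < 393, so integers 286 through 392: 107 values.

107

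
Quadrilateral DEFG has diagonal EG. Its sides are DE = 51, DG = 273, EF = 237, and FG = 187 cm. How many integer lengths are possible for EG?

From triangle DEG: 222 < EG < 324.
From triangle FEG: 50 < EG < 424.
Intersection: 222 < EG < 324, so integers 223 through 323: 101 values.

101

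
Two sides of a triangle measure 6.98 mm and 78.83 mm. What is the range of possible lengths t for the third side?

71.85 < t < 85.81 (mm)

By the triangle inequality, t must be less than 6.98 + 78.83 = 85.81 and greater than |6.98 − 78.83| = 71.85.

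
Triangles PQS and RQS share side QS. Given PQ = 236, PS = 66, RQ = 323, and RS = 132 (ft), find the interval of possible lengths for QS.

191 < QS < 302

From triangle PQS: |236 − 66| < QS < 236 + 66, i.e. 170 < QS < 302.
From triangle RQS: 191 < QS < 455.
Both must hold, so QS lies in the intersection.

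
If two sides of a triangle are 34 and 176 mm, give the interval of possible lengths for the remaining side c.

142 < c < 210

By the triangle inequality, c must be less than 34 + 176 = 210 and greater than |34 − 176| = 142.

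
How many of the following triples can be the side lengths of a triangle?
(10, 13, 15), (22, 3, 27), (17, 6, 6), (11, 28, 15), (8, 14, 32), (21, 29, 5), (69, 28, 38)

1

(10,13,15): 10+13 > 15 → valid
(3,22,27): 3+22 ≤ 27 → not valid
(6,6,17): 6+6 ≤ 17 → not valid
(11,15,28): 11+15 ≤ 28 → not valid
(8,14,32): 8+14 ≤ 32 → not valid
(5,21,29): 5+21 ≤ 29 → not valid
(28,38,69): 28+38 ≤ 69 → not valid
1 of the 7 triples forms a triangle.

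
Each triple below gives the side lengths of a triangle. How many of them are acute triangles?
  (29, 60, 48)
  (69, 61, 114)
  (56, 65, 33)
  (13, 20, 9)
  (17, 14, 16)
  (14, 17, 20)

2

(29,60,48): 29²+48² = 3145 < 3600 = 60² → obtuse
(69,61,114): 61²+69² = 8482 < 12996 = 114² → obtuse
(56,65,33): 33²+56² = 4225 = 65² → right
(13,20,9): 9²+13² = 250 < 400 = 20² → obtuse
(17,14,16): 14²+16² = 452 > 289 = 17² → acute
(14,17,20): 14²+17² = 485 > 400 = 20² → acute
2 of the 6 are acute.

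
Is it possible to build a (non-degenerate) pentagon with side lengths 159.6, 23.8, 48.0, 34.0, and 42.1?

No

For a pentagon, each side must be shorter than the sum of the others.
Here the longest side is 159.6, but the remaining 4 sides sum to only 147.9.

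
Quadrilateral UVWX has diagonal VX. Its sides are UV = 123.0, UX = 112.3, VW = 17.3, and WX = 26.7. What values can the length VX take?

10.7 < VX < 44.0

From triangle UVX: |123.0 − 112.3| < VX < 123.0 + 112.3, i.e. 10.7 < VX < 235.3.
From triangle WVX: 9.4 < VX < 44.0.
Both must hold, so VX lies in the intersection.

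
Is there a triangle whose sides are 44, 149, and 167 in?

The longest side is 167, and the other two sum to 193.
Since 193 > 167, the triangle inequality holds.

Yes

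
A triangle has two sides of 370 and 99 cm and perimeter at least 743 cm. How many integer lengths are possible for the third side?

Triangle inequality: 271 < x < 469. Perimeter ≥ 743 gives x ≥ 743 − 370 − 99 = 274.
So 274 ≤ x < 469; integers 274 through 468: 195 values.

195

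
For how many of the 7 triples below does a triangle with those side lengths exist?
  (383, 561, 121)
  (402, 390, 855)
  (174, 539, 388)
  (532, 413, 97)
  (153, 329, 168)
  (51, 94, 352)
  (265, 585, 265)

(121,383,561): 121+383 ≤ 561 → not valid
(390,402,855): 390+402 ≤ 855 → not valid
(174,388,539): 174+388 > 539 → valid
(97,413,532): 97+413 ≤ 532 → not valid
(153,168,329): 153+168 ≤ 329 → not valid
(51,94,352): 51+94 ≤ 352 → not valid
(265,265,585): 265+265 ≤ 585 → not valid
1 of the 7 triples forms a triangle.

1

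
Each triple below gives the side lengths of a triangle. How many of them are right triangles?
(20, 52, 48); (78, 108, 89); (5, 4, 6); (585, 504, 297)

(20,52,48): 20²+48² = 2704 = 52² → right
(78,108,89): 78²+89² = 14005 > 11664 = 108² → acute
(5,4,6): 4²+5² = 41 > 36 = 6² → acute
(585,504,297): 297²+504² = 342225 = 585² → right
2 of the 4 are right.

2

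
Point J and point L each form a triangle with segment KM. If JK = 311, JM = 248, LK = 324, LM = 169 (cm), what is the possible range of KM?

155 < KM < 493

From triangle JKM: |311 − 248| < KM < 311 + 248, i.e. 63 < KM < 559.
From triangle LKM: 155 < KM < 493.
Both must hold, so KM lies in the intersection.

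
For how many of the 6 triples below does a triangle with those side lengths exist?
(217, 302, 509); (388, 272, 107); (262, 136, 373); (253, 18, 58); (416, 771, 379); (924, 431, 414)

(217,302,509): 217+302 > 509 → valid
(107,272,388): 107+272 ≤ 388 → not valid
(136,262,373): 136+262 > 373 → valid
(18,58,253): 18+58 ≤ 253 → not valid
(379,416,771): 379+416 > 771 → valid
(414,431,924): 414+431 ≤ 924 → not valid
3 of the 6 triples form a triangle.

3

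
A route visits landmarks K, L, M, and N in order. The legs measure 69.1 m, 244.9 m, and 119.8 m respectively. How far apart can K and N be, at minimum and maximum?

56.0 ≤ KN ≤ 433.8 m

The maximum is all hops collinear in one direction: 69.1 + 244.9 + 119.8 = 433.8.
The longest hop is 244.9; the others sum to 188.9. Folding the others back against it leaves at least 244.9 − 188.9 = 56.0.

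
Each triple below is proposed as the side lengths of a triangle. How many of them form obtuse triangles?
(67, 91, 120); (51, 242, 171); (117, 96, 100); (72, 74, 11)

2

(67,91,120): 67²+91² = 12770 < 14400 = 120² → obtuse
(51,242,171): 51+171 ≤ 242, not a triangle
(117,96,100): 96²+100² = 19216 > 13689 = 117² → acute
(72,74,11): 11²+72² = 5305 < 5476 = 74² → obtuse
2 of the 4 are obtuse.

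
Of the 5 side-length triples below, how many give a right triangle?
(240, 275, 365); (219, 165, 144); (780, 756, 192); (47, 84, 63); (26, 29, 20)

3

(240,275,365): 240²+275² = 133225 = 365² → right
(219,165,144): 144²+165² = 47961 = 219² → right
(780,756,192): 192²+756² = 608400 = 780² → right
(47,84,63): 47²+63² = 6178 < 7056 = 84² → obtuse
(26,29,20): 20²+26² = 1076 > 841 = 29² → acute
3 of the 5 are right.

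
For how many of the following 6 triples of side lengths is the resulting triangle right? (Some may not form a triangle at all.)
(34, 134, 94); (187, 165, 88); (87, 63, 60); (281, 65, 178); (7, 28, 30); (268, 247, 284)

(34,134,94): 34+94 ≤ 134, not a triangle
(187,165,88): 88²+165² = 34969 = 187² → right
(87,63,60): 60²+63² = 7569 = 87² → right
(281,65,178): 65+178 ≤ 281, not a triangle
(7,28,30): 7²+28² = 833 < 900 = 30² → obtuse
(268,247,284): 247²+268² = 132833 > 80656 = 284² → acute
2 of the 6 are right.

2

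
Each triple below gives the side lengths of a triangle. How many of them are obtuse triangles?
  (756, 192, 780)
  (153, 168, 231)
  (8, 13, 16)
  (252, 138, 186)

(756,192,780): 192²+756² = 608400 = 780² → right
(153,168,231): 153²+168² = 51633 < 53361 = 231² → obtuse
(8,13,16): 8²+13² = 233 < 256 = 16² → obtuse
(252,138,186): 138²+186² = 53640 < 63504 = 252² → obtuse
3 of the 4 are obtuse.

3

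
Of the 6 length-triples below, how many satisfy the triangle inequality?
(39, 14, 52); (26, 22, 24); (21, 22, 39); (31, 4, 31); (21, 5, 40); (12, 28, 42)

4

(14,39,52): 14+39 > 52 → valid
(22,24,26): 22+24 > 26 → valid
(21,22,39): 21+22 > 39 → valid
(4,31,31): 4+31 > 31 → valid
(5,21,40): 5+21 ≤ 40 → not valid
(12,28,42): 12+28 ≤ 42 → not valid
4 of the 6 triples form a triangle.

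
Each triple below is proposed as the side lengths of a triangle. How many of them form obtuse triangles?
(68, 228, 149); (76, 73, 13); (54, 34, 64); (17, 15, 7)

(68,228,149): 68+149 ≤ 228, not a triangle
(76,73,13): 13²+73² = 5498 < 5776 = 76² → obtuse
(54,34,64): 34²+54² = 4072 < 4096 = 64² → obtuse
(17,15,7): 7²+15² = 274 < 289 = 17² → obtuse
3 of the 4 are obtuse.

3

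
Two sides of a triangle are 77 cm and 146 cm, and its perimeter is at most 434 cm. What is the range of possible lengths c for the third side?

Triangle inequality alone gives 69 < c < 223.
The perimeter condition gives c ≤ 434 − 77 − 146 = 211.
Intersecting the two: 69 < c ≤ 211.

69 < c ≤ 211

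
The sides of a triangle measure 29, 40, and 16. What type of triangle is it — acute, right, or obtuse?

Compare the square of the longest side to the sum of squares of the other two: 16² + 29² = 1097 < 1600 = 40².

obtuse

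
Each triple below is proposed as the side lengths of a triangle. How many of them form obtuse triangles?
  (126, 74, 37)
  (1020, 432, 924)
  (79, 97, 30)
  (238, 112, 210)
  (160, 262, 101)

(126,74,37): 37+74 ≤ 126, not a triangle
(1020,432,924): 432²+924² = 1040400 = 1020² → right
(79,97,30): 30²+79² = 7141 < 9409 = 97² → obtuse
(238,112,210): 112²+210² = 56644 = 238² → right
(160,262,101): 101+160 ≤ 262, not a triangle
1 of the 5 is obtuse.

1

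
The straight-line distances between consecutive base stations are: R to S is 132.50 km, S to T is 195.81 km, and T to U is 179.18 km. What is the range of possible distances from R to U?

The maximum is all hops collinear in one direction: 132.50 + 195.81 + 179.18 = 507.49.
The longest hop is 195.81; the others sum to 311.68. Since 195.81 ≤ 311.68, the path can fold back on itself completely, so the minimum distance is 0.

0 ≤ RU ≤ 507.49 km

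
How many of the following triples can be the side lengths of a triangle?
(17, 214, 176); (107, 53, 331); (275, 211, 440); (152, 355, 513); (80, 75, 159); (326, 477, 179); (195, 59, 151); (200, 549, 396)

(17,176,214): 17+176 ≤ 214 → not valid
(53,107,331): 53+107 ≤ 331 → not valid
(211,275,440): 211+275 > 440 → valid
(152,355,513): 152+355 ≤ 513 → not valid
(75,80,159): 75+80 ≤ 159 → not valid
(179,326,477): 179+326 > 477 → valid
(59,151,195): 59+151 > 195 → valid
(200,396,549): 200+396 > 549 → valid
4 of the 8 triples form a triangle.

4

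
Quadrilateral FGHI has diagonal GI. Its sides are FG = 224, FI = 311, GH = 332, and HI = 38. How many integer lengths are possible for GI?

75

From triangle FGI: 87 < GI < 535.
From triangle HGI: 294 < GI < 370.
Intersection: 294 < GI < 370, so integers 295 through 369: 75 values.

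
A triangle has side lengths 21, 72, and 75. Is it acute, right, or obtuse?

Compare the square of the longest side to the sum of squares of the other two: 21² + 72² = 5625 = 75².

right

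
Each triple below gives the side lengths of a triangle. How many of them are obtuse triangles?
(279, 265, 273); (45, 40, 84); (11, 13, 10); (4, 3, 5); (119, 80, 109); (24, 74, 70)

1

(279,265,273): 265²+273² = 144754 > 77841 = 279² → acute
(45,40,84): 40²+45² = 3625 < 7056 = 84² → obtuse
(11,13,10): 10²+11² = 221 > 169 = 13² → acute
(4,3,5): 3²+4² = 25 = 5² → right
(119,80,109): 80²+109² = 18281 > 14161 = 119² → acute
(24,74,70): 24²+70² = 5476 = 74² → right
1 of the 6 is obtuse.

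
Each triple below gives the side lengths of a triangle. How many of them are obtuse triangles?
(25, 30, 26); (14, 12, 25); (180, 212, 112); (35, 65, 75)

(25,30,26): 25²+26² = 1301 > 900 = 30² → acute
(14,12,25): 12²+14² = 340 < 625 = 25² → obtuse
(180,212,112): 112²+180² = 44944 = 212² → right
(35,65,75): 35²+65² = 5450 < 5625 = 75² → obtuse
2 of the 4 are obtuse.

2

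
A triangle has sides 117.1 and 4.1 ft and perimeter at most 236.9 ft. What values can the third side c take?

Triangle inequality alone gives 113.0 < c < 121.2.
The perimeter condition gives c ≤ 236.9 − 117.1 − 4.1 = 115.7.
Intersecting the two: 113.0 < c ≤ 115.7.

113.0 < c ≤ 115.7 ft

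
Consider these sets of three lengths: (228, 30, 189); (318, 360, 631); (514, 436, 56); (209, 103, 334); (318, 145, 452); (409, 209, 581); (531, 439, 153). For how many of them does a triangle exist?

(30,189,228): 30+189 ≤ 228 → not valid
(318,360,631): 318+360 > 631 → valid
(56,436,514): 56+436 ≤ 514 → not valid
(103,209,334): 103+209 ≤ 334 → not valid
(145,318,452): 145+318 > 452 → valid
(209,409,581): 209+409 > 581 → valid
(153,439,531): 153+439 > 531 → valid
4 of the 7 triples form a triangle.

4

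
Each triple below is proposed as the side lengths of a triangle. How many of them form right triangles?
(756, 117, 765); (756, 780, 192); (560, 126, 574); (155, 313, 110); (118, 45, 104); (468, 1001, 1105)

(756,117,765): 117²+756² = 585225 = 765² → right
(756,780,192): 192²+756² = 608400 = 780² → right
(560,126,574): 126²+560² = 329476 = 574² → right
(155,313,110): 110+155 ≤ 313, not a triangle
(118,45,104): 45²+104² = 12841 < 13924 = 118² → obtuse
(468,1001,1105): 468²+1001² = 1221025 = 1105² → right
4 of the 6 are right.

4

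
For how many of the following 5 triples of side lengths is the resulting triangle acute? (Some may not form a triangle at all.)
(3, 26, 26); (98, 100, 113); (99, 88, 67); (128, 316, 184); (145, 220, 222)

(3,26,26): 3²+26² = 685 > 676 = 26² → acute
(98,100,113): 98²+100² = 19604 > 12769 = 113² → acute
(99,88,67): 67²+88² = 12233 > 9801 = 99² → acute
(128,316,184): 128+184 ≤ 316, not a triangle
(145,220,222): 145²+220² = 69425 > 49284 = 222² → acute
4 of the 5 are acute.

4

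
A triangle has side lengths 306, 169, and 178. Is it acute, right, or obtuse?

Compare the square of the longest side to the sum of squares of the other two: 169² + 178² = 60245 < 93636 = 306².

obtuse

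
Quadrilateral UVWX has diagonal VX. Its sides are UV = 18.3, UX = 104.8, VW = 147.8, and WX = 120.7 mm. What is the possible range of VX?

From triangle UVX: |18.3 − 104.8| < VX < 18.3 + 104.8, i.e. 86.5 < VX < 123.1.
From triangle WVX: 27.1 < VX < 268.5.
Both must hold, so VX lies in the intersection.

86.5 < VX < 123.1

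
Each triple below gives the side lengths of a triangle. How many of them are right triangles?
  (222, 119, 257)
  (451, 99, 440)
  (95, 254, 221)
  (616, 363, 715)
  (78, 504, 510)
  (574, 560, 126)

(222,119,257): 119²+222² = 63445 < 66049 = 257² → obtuse
(451,99,440): 99²+440² = 203401 = 451² → right
(95,254,221): 95²+221² = 57866 < 64516 = 254² → obtuse
(616,363,715): 363²+616² = 511225 = 715² → right
(78,504,510): 78²+504² = 260100 = 510² → right
(574,560,126): 126²+560² = 329476 = 574² → right
4 of the 6 are right.

4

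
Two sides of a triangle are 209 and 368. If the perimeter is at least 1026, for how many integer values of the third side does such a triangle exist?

Triangle inequality: 159 < x < 577. Perimeter ≥ 1026 gives x ≥ 1026 − 209 − 368 = 449.
So 449 ≤ x < 577; integers 449 through 576: 128 values.

128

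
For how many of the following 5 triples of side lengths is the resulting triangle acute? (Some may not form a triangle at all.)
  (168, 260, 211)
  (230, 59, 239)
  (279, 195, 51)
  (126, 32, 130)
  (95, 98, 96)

2

(168,260,211): 168²+211² = 72745 > 67600 = 260² → acute
(230,59,239): 59²+230² = 56381 < 57121 = 239² → obtuse
(279,195,51): 51+195 ≤ 279, not a triangle
(126,32,130): 32²+126² = 16900 = 130² → right
(95,98,96): 95²+96² = 18241 > 9604 = 98² → acute
2 of the 5 are acute.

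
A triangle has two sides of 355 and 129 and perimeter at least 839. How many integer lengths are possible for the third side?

129

Triangle inequality: 226 < x < 484. Perimeter ≥ 839 gives x ≥ 839 − 355 − 129 = 355.
So 355 ≤ x < 484; integers 355 through 483: 129 values.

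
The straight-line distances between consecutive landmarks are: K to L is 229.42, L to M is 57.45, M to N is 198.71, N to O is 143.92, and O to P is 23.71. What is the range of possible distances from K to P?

0 ≤ KP ≤ 653.21

The maximum is all hops collinear in one direction: 229.42 + 57.45 + 198.71 + 143.92 + 23.71 = 653.21.
The longest hop is 229.42; the others sum to 423.79. Since 229.42 ≤ 423.79, the path can fold back on itself completely, so the minimum distance is 0.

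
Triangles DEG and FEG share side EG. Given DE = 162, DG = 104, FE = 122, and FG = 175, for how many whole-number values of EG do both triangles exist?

207

From triangle DEG: 58 < EG < 266.
From triangle FEG: 53 < EG < 297.
Intersection: 58 < EG < 266, so integers 59 through 265: 207 values.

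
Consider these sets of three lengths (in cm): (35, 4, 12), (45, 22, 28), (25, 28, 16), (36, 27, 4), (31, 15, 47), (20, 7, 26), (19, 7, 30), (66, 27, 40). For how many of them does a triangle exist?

(4,12,35): 4+12 ≤ 35 → not valid
(22,28,45): 22+28 > 45 → valid
(16,25,28): 16+25 > 28 → valid
(4,27,36): 4+27 ≤ 36 → not valid
(15,31,47): 15+31 ≤ 47 → not valid
(7,20,26): 7+20 > 26 → valid
(7,19,30): 7+19 ≤ 30 → not valid
(27,40,66): 27+40 > 66 → valid
4 of the 8 triples form a triangle.

4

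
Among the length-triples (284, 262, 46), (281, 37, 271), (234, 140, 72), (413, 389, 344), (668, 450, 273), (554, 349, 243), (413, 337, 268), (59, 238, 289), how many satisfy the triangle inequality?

(46,262,284): 46+262 > 284 → valid
(37,271,281): 37+271 > 281 → valid
(72,140,234): 72+140 ≤ 234 → not valid
(344,389,413): 344+389 > 413 → valid
(273,450,668): 273+450 > 668 → valid
(243,349,554): 243+349 > 554 → valid
(268,337,413): 268+337 > 413 → valid
(59,238,289): 59+238 > 289 → valid
7 of the 8 triples form a triangle.

7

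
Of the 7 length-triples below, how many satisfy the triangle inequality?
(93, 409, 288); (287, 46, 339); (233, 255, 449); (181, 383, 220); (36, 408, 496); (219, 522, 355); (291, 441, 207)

4

(93,288,409): 93+288 ≤ 409 → not valid
(46,287,339): 46+287 ≤ 339 → not valid
(233,255,449): 233+255 > 449 → valid
(181,220,383): 181+220 > 383 → valid
(36,408,496): 36+408 ≤ 496 → not valid
(219,355,522): 219+355 > 522 → valid
(207,291,441): 207+291 > 441 → valid
4 of the 7 triples form a triangle.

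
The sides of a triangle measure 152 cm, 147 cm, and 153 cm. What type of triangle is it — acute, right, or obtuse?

Compare the square of the longest side to the sum of squares of the other two: 147² + 152² = 44713 > 23409 = 153².

acute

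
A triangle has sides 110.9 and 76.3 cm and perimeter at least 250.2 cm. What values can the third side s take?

63.0 ≤ s < 187.2

Triangle inequality alone gives 34.6 < s < 187.2.
The perimeter condition gives s ≥ 250.2 − 110.9 − 76.3 = 63.0.
Intersecting the two: 63.0 ≤ s < 187.2.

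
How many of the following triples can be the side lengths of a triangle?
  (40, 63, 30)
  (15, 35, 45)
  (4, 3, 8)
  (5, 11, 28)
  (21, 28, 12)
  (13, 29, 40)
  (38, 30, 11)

5

(30,40,63): 30+40 > 63 → valid
(15,35,45): 15+35 > 45 → valid
(3,4,8): 3+4 ≤ 8 → not valid
(5,11,28): 5+11 ≤ 28 → not valid
(12,21,28): 12+21 > 28 → valid
(13,29,40): 13+29 > 40 → valid
(11,30,38): 11+30 > 38 → valid
5 of the 7 triples form a triangle.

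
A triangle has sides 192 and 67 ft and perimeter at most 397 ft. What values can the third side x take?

125 < x ≤ 138 ft

Triangle inequality alone gives 125 < x < 259.
The perimeter condition gives x ≤ 397 − 192 − 67 = 138.
Intersecting the two: 125 < x ≤ 138.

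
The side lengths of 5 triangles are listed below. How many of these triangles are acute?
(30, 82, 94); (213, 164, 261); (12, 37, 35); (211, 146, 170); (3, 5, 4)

2

(30,82,94): 30²+82² = 7624 < 8836 = 94² → obtuse
(213,164,261): 164²+213² = 72265 > 68121 = 261² → acute
(12,37,35): 12²+35² = 1369 = 37² → right
(211,146,170): 146²+170² = 50216 > 44521 = 211² → acute
(3,5,4): 3²+4² = 25 = 5² → right
2 of the 5 are acute.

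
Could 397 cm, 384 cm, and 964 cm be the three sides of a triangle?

No

The longest side is 964, but the other two sum to only 781.
781 < 964, so the triangle inequality fails.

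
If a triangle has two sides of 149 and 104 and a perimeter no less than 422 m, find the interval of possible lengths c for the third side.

169 ≤ c < 253 m

Triangle inequality alone gives 45 < c < 253.
The perimeter condition gives c ≥ 422 − 149 − 104 = 169.
Intersecting the two: 169 ≤ c < 253.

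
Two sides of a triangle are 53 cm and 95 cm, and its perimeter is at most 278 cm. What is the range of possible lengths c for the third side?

42 < c ≤ 130

Triangle inequality alone gives 42 < c < 148.
The perimeter condition gives c ≤ 278 − 53 − 95 = 130.
Intersecting the two: 42 < c ≤ 130.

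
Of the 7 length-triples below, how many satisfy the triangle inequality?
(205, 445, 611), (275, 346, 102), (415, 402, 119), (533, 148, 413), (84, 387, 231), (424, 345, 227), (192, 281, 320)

6

(205,445,611): 205+445 > 611 → valid
(102,275,346): 102+275 > 346 → valid
(119,402,415): 119+402 > 415 → valid
(148,413,533): 148+413 > 533 → valid
(84,231,387): 84+231 ≤ 387 → not valid
(227,345,424): 227+345 > 424 → valid
(192,281,320): 192+281 > 320 → valid
6 of the 7 triples form a triangle.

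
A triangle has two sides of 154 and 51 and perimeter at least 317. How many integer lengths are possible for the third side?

Triangle inequality: 103 < x < 205. Perimeter ≥ 317 gives x ≥ 317 − 154 − 51 = 112.
So 112 ≤ x < 205; integers 112 through 204: 93 values.

93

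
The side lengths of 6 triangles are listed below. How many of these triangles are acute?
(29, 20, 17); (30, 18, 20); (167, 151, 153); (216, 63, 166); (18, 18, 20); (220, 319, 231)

(29,20,17): 17²+20² = 689 < 841 = 29² → obtuse
(30,18,20): 18²+20² = 724 < 900 = 30² → obtuse
(167,151,153): 151²+153² = 46210 > 27889 = 167² → acute
(216,63,166): 63²+166² = 31525 < 46656 = 216² → obtuse
(18,18,20): 18²+18² = 648 > 400 = 20² → acute
(220,319,231): 220²+231² = 101761 = 319² → right
2 of the 6 are acute.

2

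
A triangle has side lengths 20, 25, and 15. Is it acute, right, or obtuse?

Compare the square of the longest side to the sum of squares of the other two: 15² + 20² = 625 = 25².

right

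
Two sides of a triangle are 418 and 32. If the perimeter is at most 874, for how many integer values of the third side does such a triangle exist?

Triangle inequality: 386 < x < 450. Perimeter ≤ 874 gives x ≤ 874 − 418 − 32 = 424.
So 386 < x ≤ 424; integers 387 through 424: 38 values.

38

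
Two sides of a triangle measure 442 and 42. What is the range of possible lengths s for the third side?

By the triangle inequality, s must be less than 442 + 42 = 484 and greater than |442 − 42| = 400.

400 < s < 484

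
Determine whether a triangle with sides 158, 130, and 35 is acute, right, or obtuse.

Compare the square of the longest side to the sum of squares of the other two: 35² + 130² = 18125 < 24964 = 158².

obtuse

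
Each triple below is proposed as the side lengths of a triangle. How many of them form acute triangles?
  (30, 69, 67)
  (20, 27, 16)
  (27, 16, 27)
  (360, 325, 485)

(30,69,67): 30²+67² = 5389 > 4761 = 69² → acute
(20,27,16): 16²+20² = 656 < 729 = 27² → obtuse
(27,16,27): 16²+27² = 985 > 729 = 27² → acute
(360,325,485): 325²+360² = 235225 = 485² → right
2 of the 4 are acute.

2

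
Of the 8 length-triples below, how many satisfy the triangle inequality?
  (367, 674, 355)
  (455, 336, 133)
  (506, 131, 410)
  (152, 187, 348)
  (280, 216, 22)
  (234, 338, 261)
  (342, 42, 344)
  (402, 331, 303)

(355,367,674): 355+367 > 674 → valid
(133,336,455): 133+336 > 455 → valid
(131,410,506): 131+410 > 506 → valid
(152,187,348): 152+187 ≤ 348 → not valid
(22,216,280): 22+216 ≤ 280 → not valid
(234,261,338): 234+261 > 338 → valid
(42,342,344): 42+342 > 344 → valid
(303,331,402): 303+331 > 402 → valid
6 of the 8 triples form a triangle.

6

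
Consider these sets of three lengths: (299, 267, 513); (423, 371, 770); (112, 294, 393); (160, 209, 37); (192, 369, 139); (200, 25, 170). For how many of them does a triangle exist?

(267,299,513): 267+299 > 513 → valid
(371,423,770): 371+423 > 770 → valid
(112,294,393): 112+294 > 393 → valid
(37,160,209): 37+160 ≤ 209 → not valid
(139,192,369): 139+192 ≤ 369 → not valid
(25,170,200): 25+170 ≤ 200 → not valid
3 of the 6 triples form a triangle.

3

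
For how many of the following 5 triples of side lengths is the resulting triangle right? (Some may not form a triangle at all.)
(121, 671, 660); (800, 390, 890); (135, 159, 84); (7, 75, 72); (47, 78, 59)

3

(121,671,660): 121²+660² = 450241 = 671² → right
(800,390,890): 390²+800² = 792100 = 890² → right
(135,159,84): 84²+135² = 25281 = 159² → right
(7,75,72): 7²+72² = 5233 < 5625 = 75² → obtuse
(47,78,59): 47²+59² = 5690 < 6084 = 78² → obtuse
3 of the 5 are right.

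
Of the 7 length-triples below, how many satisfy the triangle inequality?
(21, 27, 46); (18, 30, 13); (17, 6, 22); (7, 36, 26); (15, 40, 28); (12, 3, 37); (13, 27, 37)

5

(21,27,46): 21+27 > 46 → valid
(13,18,30): 13+18 > 30 → valid
(6,17,22): 6+17 > 22 → valid
(7,26,36): 7+26 ≤ 36 → not valid
(15,28,40): 15+28 > 40 → valid
(3,12,37): 3+12 ≤ 37 → not valid
(13,27,37): 13+27 > 37 → valid
5 of the 7 triples form a triangle.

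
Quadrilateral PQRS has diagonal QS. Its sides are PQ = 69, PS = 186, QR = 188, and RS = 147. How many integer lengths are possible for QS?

From triangle PQS: 117 < QS < 255.
From triangle RQS: 41 < QS < 335.
Intersection: 117 < QS < 255, so integers 118 through 254: 137 values.

137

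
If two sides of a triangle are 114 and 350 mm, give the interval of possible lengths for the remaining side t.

By the triangle inequality, t must be less than 114 + 350 = 464 and greater than |114 − 350| = 236.

236 < t < 464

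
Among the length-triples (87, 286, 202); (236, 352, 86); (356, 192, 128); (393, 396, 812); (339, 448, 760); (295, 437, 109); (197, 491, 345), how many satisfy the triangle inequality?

3

(87,202,286): 87+202 > 286 → valid
(86,236,352): 86+236 ≤ 352 → not valid
(128,192,356): 128+192 ≤ 356 → not valid
(393,396,812): 393+396 ≤ 812 → not valid
(339,448,760): 339+448 > 760 → valid
(109,295,437): 109+295 ≤ 437 → not valid
(197,345,491): 197+345 > 491 → valid
3 of the 7 triples form a triangle.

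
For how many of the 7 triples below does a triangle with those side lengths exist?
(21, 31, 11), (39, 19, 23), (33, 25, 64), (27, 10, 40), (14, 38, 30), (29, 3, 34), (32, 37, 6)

(11,21,31): 11+21 > 31 → valid
(19,23,39): 19+23 > 39 → valid
(25,33,64): 25+33 ≤ 64 → not valid
(10,27,40): 10+27 ≤ 40 → not valid
(14,30,38): 14+30 > 38 → valid
(3,29,34): 3+29 ≤ 34 → not valid
(6,32,37): 6+32 > 37 → valid
4 of the 7 triples form a triangle.

4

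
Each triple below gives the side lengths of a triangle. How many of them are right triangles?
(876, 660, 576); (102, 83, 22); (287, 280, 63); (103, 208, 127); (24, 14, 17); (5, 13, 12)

3

(876,660,576): 576²+660² = 767376 = 876² → right
(102,83,22): 22²+83² = 7373 < 10404 = 102² → obtuse
(287,280,63): 63²+280² = 82369 = 287² → right
(103,208,127): 103²+127² = 26738 < 43264 = 208² → obtuse
(24,14,17): 14²+17² = 485 < 576 = 24² → obtuse
(5,13,12): 5²+12² = 169 = 13² → right
3 of the 6 are right.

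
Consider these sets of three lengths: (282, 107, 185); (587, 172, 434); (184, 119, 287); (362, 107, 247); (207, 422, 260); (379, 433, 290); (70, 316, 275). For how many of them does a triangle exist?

(107,185,282): 107+185 > 282 → valid
(172,434,587): 172+434 > 587 → valid
(119,184,287): 119+184 > 287 → valid
(107,247,362): 107+247 ≤ 362 → not valid
(207,260,422): 207+260 > 422 → valid
(290,379,433): 290+379 > 433 → valid
(70,275,316): 70+275 > 316 → valid
6 of the 7 triples form a triangle.

6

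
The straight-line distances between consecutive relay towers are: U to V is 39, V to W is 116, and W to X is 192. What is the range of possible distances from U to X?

37 ≤ UX ≤ 347

The maximum is all hops collinear in one direction: 39 + 116 + 192 = 347.
The longest hop is 192; the others sum to 155. Folding the others back against it leaves at least 192 − 155 = 37.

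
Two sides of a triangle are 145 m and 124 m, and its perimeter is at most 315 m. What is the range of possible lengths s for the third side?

21 < s ≤ 46

Triangle inequality alone gives 21 < s < 269.
The perimeter condition gives s ≤ 315 − 145 − 124 = 46.
Intersecting the two: 21 < s ≤ 46.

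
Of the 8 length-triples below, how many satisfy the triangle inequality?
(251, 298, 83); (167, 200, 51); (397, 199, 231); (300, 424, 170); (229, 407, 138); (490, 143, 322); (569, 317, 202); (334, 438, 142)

(83,251,298): 83+251 > 298 → valid
(51,167,200): 51+167 > 200 → valid
(199,231,397): 199+231 > 397 → valid
(170,300,424): 170+300 > 424 → valid
(138,229,407): 138+229 ≤ 407 → not valid
(143,322,490): 143+322 ≤ 490 → not valid
(202,317,569): 202+317 ≤ 569 → not valid
(142,334,438): 142+334 > 438 → valid
5 of the 8 triples form a triangle.

5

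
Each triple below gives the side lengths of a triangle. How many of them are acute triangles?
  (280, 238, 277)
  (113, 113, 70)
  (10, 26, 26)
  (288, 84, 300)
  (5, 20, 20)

(280,238,277): 238²+277² = 133373 > 78400 = 280² → acute
(113,113,70): 70²+113² = 17669 > 12769 = 113² → acute
(10,26,26): 10²+26² = 776 > 676 = 26² → acute
(288,84,300): 84²+288² = 90000 = 300² → right
(5,20,20): 5²+20² = 425 > 400 = 20² → acute
4 of the 5 are acute.

4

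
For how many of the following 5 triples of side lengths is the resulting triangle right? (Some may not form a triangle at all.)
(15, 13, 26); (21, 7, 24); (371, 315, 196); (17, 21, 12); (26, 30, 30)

(15,13,26): 13²+15² = 394 < 676 = 26² → obtuse
(21,7,24): 7²+21² = 490 < 576 = 24² → obtuse
(371,315,196): 196²+315² = 137641 = 371² → right
(17,21,12): 12²+17² = 433 < 441 = 21² → obtuse
(26,30,30): 26²+30² = 1576 > 900 = 30² → acute
1 of the 5 is right.

1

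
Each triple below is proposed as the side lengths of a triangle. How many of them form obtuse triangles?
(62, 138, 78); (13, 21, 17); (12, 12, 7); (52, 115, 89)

(62,138,78): 62²+78² = 9928 < 19044 = 138² → obtuse
(13,21,17): 13²+17² = 458 > 441 = 21² → acute
(12,12,7): 7²+12² = 193 > 144 = 12² → acute
(52,115,89): 52²+89² = 10625 < 13225 = 115² → obtuse
2 of the 4 are obtuse.

2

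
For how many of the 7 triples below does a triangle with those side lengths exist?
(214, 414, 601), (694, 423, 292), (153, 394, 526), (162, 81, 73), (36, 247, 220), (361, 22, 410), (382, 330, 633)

5

(214,414,601): 214+414 > 601 → valid
(292,423,694): 292+423 > 694 → valid
(153,394,526): 153+394 > 526 → valid
(73,81,162): 73+81 ≤ 162 → not valid
(36,220,247): 36+220 > 247 → valid
(22,361,410): 22+361 ≤ 410 → not valid
(330,382,633): 330+382 > 633 → valid
5 of the 7 triples form a triangle.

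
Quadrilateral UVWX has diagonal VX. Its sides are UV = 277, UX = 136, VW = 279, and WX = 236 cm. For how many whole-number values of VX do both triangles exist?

271

From triangle UVX: 141 < VX < 413.
From triangle WVX: 43 < VX < 515.
Intersection: 141 < VX < 413, so integers 142 through 412: 271 values.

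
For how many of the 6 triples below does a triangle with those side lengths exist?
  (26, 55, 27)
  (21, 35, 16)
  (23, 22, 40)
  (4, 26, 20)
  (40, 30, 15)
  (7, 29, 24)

(26,27,55): 26+27 ≤ 55 → not valid
(16,21,35): 16+21 > 35 → valid
(22,23,40): 22+23 > 40 → valid
(4,20,26): 4+20 ≤ 26 → not valid
(15,30,40): 15+30 > 40 → valid
(7,24,29): 7+24 > 29 → valid
4 of the 6 triples form a triangle.

4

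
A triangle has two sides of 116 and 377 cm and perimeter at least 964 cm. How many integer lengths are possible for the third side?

22

Triangle inequality: 261 < x < 493. Perimeter ≥ 964 gives x ≥ 964 − 116 − 377 = 471.
So 471 ≤ x < 493; integers 471 through 492: 22 values.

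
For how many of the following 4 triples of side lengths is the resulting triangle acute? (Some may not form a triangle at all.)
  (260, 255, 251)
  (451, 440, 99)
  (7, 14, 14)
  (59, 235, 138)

(260,255,251): 251²+255² = 128026 > 67600 = 260² → acute
(451,440,99): 99²+440² = 203401 = 451² → right
(7,14,14): 7²+14² = 245 > 196 = 14² → acute
(59,235,138): 59+138 ≤ 235, not a triangle
2 of the 4 are acute.

2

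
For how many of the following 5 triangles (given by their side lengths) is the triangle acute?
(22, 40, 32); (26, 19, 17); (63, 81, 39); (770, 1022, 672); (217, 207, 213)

(22,40,32): 22²+32² = 1508 < 1600 = 40² → obtuse
(26,19,17): 17²+19² = 650 < 676 = 26² → obtuse
(63,81,39): 39²+63² = 5490 < 6561 = 81² → obtuse
(770,1022,672): 672²+770² = 1044484 = 1022² → right
(217,207,213): 207²+213² = 88218 > 47089 = 217² → acute
1 of the 5 is acute.

1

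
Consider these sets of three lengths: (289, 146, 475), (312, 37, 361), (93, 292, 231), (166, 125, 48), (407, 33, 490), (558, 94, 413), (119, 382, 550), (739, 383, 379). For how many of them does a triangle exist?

(146,289,475): 146+289 ≤ 475 → not valid
(37,312,361): 37+312 ≤ 361 → not valid
(93,231,292): 93+231 > 292 → valid
(48,125,166): 48+125 > 166 → valid
(33,407,490): 33+407 ≤ 490 → not valid
(94,413,558): 94+413 ≤ 558 → not valid
(119,382,550): 119+382 ≤ 550 → not valid
(379,383,739): 379+383 > 739 → valid
3 of the 8 triples form a triangle.

3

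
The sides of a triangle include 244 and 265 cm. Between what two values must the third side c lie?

21 < c < 509

By the triangle inequality, c must be less than 244 + 265 = 509 and greater than |244 − 265| = 21.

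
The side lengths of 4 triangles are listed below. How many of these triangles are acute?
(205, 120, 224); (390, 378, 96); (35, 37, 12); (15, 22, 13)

1

(205,120,224): 120²+205² = 56425 > 50176 = 224² → acute
(390,378,96): 96²+378² = 152100 = 390² → right
(35,37,12): 12²+35² = 1369 = 37² → right
(15,22,13): 13²+15² = 394 < 484 = 22² → obtuse
1 of the 4 is acute.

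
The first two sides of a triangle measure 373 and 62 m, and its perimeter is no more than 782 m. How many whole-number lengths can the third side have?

36

Triangle inequality: 311 < x < 435. Perimeter ≤ 782 gives x ≤ 782 − 373 − 62 = 347.
So 311 < x ≤ 347; integers 312 through 347: 36 values.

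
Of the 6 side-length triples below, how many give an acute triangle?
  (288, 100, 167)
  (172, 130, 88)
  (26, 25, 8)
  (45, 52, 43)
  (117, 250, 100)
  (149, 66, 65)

2

(288,100,167): 100+167 ≤ 288, not a triangle
(172,130,88): 88²+130² = 24644 < 29584 = 172² → obtuse
(26,25,8): 8²+25² = 689 > 676 = 26² → acute
(45,52,43): 43²+45² = 3874 > 2704 = 52² → acute
(117,250,100): 100+117 ≤ 250, not a triangle
(149,66,65): 65+66 ≤ 149, not a triangle
2 of the 6 are acute.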